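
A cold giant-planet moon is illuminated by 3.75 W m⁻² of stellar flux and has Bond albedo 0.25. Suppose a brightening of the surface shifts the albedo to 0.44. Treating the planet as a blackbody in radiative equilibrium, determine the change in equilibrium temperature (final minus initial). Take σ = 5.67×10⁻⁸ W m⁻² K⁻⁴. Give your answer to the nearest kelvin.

Initial: T₁ = [S(1−0.25)/(4σ)]^(1/4) = 59.34 K.
Final:   T₂ = [S(1−0.44)/(4σ)]^(1/4) = 55.16 K.
Change: 55.16 − 59.34 = -4.180 K.

-4 K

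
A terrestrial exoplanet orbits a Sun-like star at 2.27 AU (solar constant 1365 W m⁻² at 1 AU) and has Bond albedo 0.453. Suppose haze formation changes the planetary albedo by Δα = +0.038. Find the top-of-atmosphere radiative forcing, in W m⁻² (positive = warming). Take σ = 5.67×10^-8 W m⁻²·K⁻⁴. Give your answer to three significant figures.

By the inverse-square law, S = 1365/2.27² = 264.9 W m⁻².
ΔF = −(S/4)Δα = −(264.9/4)×(+0.038) = -2.517 W m⁻².

-2.52 W m⁻²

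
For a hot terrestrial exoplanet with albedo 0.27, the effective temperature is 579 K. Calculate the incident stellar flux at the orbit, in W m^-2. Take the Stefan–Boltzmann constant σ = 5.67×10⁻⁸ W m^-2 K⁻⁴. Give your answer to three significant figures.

34900 W m^-2

Invert the energy balance for S: S = 4σT⁴/(1−α).
σT⁴ = 5.67×10⁻⁸·(579)⁴ = 6372 W m^-2.
So S = 4×6372/(1−0.27) = 34920 W m^-2.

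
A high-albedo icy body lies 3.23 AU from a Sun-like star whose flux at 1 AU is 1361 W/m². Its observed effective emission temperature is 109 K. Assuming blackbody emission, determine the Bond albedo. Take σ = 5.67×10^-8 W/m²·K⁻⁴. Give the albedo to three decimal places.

0.755

Irradiance scales as 1/d², so S = 1361 W/m² × (1/3.23)² = 130.5 W/m².
Rearranging the radiative balance, α = 1 − 4σT⁴/S.
σT⁴ = 8.004 W/m², so 4σT⁴ = 32.01 W/m².
Hence α = 1 − 32.01/130.5 = 0.7546.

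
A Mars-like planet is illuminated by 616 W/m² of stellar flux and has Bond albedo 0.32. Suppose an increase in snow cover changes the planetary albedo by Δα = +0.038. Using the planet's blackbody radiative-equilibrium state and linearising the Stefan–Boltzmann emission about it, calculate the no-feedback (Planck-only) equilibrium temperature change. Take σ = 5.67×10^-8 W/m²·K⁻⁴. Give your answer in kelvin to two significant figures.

Unperturbed T_e = [616.0·(1−0.32)/(4σ)]^¼ = 207.3 K.
TOA radiative forcing: ΔF = −S·Δα/4 = −616.0·(+0.038)/4 = -5.852 W/m².
The Planck feedback parameter is 4σT_e³ = 2.021 W/m²/K.
Hence the no-feedback warming is ΔF/(4σT_e³) = -2.90 K.

-2.9 K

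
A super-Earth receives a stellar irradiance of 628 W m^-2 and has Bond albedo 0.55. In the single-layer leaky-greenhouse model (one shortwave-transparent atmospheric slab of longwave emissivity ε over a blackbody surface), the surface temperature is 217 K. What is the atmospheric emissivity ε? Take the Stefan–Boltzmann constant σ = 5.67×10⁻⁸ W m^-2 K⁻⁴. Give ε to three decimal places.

0.876

TOA balance gives T_e = 187.9 K.
Since (2−ε)/2 = (T_e/T_s)⁴ = 0.5619, ε = 0.8761.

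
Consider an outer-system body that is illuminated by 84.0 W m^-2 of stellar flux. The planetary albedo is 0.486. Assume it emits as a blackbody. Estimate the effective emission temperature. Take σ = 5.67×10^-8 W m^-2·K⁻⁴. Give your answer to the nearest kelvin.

Absorbed flux (global mean): S(1−α)/4 = 84.00·0.514/4 = 10.79 W m^-2.
Balancing against σT⁴: T = (10.79/5.67×10⁻⁸)^(1/4) = 117.5 K.

117 K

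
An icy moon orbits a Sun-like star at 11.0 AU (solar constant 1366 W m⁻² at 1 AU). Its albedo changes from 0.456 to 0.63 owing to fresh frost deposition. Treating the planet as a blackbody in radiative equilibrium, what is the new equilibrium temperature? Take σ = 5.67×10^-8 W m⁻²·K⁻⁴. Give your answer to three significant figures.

65.5 kelvin

Irradiance scales as 1/d², so S = 1366 W m⁻² × (1/11.0)² = 11.29 W m⁻².
New equilibrium: T₂ = [(1−0.63)·11.29/(4σ)]^(1/4) = 65.51 K.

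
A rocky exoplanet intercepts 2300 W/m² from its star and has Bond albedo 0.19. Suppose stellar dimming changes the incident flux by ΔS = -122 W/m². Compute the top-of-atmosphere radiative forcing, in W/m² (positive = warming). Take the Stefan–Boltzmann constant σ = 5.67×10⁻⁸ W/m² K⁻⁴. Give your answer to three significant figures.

-24.7 W/m²

TOA radiative forcing: ΔF = (1−α)ΔS/4 = 0.81·(-122)/4 = -24.71 W/m².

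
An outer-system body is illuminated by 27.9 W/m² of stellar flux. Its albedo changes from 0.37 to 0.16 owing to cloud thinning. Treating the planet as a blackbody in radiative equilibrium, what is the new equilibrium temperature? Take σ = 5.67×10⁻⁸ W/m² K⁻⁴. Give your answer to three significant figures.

101 kelvin

With the new albedo, S(1−α₂)/4 = 5.859 W/m², so T₂ = 100.8 K.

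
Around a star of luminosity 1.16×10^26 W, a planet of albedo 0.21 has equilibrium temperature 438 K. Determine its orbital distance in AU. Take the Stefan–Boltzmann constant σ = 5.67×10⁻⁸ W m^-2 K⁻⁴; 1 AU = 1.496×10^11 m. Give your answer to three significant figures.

Energy balance gives S = 4σT⁴/(1−α) = 10570 W m^-2.
From L = 4πd²S, d = √(1.16×10^26/(4π·10570)) = 2.956×10^10 m = 0.1976 AU.

0.198 AU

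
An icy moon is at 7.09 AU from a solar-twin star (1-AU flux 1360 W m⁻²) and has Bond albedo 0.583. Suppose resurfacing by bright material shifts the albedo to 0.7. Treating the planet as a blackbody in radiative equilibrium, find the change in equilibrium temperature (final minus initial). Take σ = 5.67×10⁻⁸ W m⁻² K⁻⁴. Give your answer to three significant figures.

Flux at the orbit: S = 1360/(7.09)² = 27.05 W m⁻².
With α = 0.583, T₁ = 83.98 K.
After:  T₂ = [27.05·0.3/(4σ)]^(1/4) = 77.34 K.
Change: 77.34 − 83.98 = -6.637 K.

-6.64 K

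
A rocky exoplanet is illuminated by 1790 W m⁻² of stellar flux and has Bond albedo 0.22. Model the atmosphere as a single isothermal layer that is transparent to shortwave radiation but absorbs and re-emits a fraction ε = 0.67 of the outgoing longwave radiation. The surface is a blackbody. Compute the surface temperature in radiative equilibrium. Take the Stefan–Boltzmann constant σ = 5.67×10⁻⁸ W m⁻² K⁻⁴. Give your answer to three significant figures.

310 K

Effective emission temperature (TOA balance): σT_e⁴ = S(1−α)/4 = 349.1 W m⁻² → T_e = 280.1 K.
Surface balance with a leaky layer gives σT_s⁴ = σT_e⁴·2/(2−ε), so T_s = T_e·[2/(2−0.67)]^(1/4) = 310.2 K.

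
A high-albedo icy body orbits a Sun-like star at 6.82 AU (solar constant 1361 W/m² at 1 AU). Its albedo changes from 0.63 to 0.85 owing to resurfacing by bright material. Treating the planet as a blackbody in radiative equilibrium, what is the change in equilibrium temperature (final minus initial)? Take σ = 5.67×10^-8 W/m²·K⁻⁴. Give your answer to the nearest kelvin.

-17 kelvin

Irradiance scales as 1/d², so S = 1361 W/m² × (1/6.82)² = 29.26 W/m².
Initial: T₁ = [S(1−0.63)/(4σ)]^(1/4) = 83.12 K.
After:  T₂ = [29.26·0.15/(4σ)]^(1/4) = 66.33 K.
ΔT = T₂ − T₁ = -16.80 K.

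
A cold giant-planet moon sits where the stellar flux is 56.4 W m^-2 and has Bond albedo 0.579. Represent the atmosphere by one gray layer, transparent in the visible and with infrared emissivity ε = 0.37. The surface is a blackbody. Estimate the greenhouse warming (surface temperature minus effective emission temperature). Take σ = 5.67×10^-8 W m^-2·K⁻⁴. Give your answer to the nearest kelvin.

5 K

Effective emission temperature (TOA balance): σT_e⁴ = S(1−α)/4 = 5.936 W m^-2 → T_e = 101.2 K.
The surface balance (absorbed SW + ε·downward IR = σT_s⁴) with T_a⁴ = T_s⁴/2 reduces to T_s = T_e·[2/(2−ε)]^¼ = 106.5 K.
The atmosphere warms the surface by 5.308 K.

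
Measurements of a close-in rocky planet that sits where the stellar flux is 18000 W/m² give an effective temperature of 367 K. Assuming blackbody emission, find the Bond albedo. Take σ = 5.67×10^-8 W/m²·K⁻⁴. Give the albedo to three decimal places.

0.771

Energy balance: S(1−α)/4 = σT⁴, so 1−α = 4σT⁴/S.
4σT⁴ = 4·5.67×10⁻⁸·(367)⁴ = 4114 W/m².
Hence α = 1 − 4114/18000 = 0.7714.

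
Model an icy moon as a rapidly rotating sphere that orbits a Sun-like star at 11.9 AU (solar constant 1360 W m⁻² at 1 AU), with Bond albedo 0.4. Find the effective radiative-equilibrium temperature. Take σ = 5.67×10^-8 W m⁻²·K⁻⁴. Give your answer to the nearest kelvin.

71 K

Flux at the orbit: S = 1360/(11.9)² = 9.604 W m⁻².
The planet absorbs (1−α)S over its disc πR² and re-emits over 4πR², so the mean absorbed flux is (1−0.4)·9.604/4 = 1.441 W m⁻².
Balancing against σT⁴: T = (1.441/5.67×10⁻⁸)^(1/4) = 71.00 K.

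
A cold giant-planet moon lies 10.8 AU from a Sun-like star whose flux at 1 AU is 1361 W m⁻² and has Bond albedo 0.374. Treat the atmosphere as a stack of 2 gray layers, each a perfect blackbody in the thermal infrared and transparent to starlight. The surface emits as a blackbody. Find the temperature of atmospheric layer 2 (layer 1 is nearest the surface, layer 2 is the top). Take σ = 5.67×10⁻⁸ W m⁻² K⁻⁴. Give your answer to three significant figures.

Irradiance scales as 1/d², so S = 1361 W m⁻² × (1/10.8)² = 11.67 W m⁻².
OLR = S(1−α)/4 = 1.826 W m⁻²; the top layer radiates at T_e = 75.33 K.
In the N-layer model, layer k (counted from the surface) has T_k = (N+1−k)^(1/4)·T_e.
T_2 = (1)^(1/4)·75.33 = 75.33 K.

75.3 K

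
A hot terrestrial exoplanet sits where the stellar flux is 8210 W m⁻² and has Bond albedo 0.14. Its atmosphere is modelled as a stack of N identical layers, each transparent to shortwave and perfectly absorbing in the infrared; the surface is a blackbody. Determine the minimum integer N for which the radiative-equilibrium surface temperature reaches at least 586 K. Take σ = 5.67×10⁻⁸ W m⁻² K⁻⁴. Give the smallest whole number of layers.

3

OLR = S(1−α)/4 = 1765 W m⁻²; the top layer radiates at T_e = 420.0 K.
T_s = (N+1)^(1/4)·T_e ≥ 586 K requires N+1 ≥ (T_s/T_e)⁴ = (586/420.0)⁴ = 3.788.
The minimum whole number is N = 3.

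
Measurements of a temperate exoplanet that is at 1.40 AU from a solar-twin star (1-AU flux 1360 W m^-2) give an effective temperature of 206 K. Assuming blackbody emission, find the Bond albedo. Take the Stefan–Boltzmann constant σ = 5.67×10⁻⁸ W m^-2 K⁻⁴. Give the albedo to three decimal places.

Flux at the orbit: S = 1360/(1.40)² = 693.9 W m^-2.
From σT⁴ = S(1−α)/4 we invert for α: 1−α = 4σT⁴/S.
σT⁴ = 102.1 W m^-2, so 4σT⁴ = 408.4 W m^-2.
1−α = 408.4/693.9 = 0.5886, so α = 0.4114.

0.411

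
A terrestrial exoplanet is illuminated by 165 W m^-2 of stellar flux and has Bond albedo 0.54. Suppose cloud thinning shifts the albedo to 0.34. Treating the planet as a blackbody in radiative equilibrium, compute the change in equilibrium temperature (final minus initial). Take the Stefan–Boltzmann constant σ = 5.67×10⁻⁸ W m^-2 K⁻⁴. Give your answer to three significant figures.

With α = 0.54, T₁ = 135.3 K.
After:  T₂ = [165.0·0.66/(4σ)]^(1/4) = 148.0 K.
Change: 148.0 − 135.3 = 12.77 K.

12.8 kelvin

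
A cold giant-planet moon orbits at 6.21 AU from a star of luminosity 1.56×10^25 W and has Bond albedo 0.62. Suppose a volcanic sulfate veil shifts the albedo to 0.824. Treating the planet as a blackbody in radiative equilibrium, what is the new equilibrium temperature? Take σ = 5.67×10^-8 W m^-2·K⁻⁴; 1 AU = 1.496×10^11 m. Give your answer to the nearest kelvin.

d = 6.21 × 1.496×10^11 m = 9.290×10^11 m.
S = L/(4πd²) = 1.438 W m^-2.
With the new albedo, S(1−α₂)/4 = 0.06329 W m^-2, so T₂ = 32.50 K.

33 K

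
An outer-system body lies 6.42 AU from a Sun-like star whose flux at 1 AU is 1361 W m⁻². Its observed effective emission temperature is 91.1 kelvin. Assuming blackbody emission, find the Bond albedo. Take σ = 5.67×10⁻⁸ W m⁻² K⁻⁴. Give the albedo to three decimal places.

Flux at the orbit: S = 1361/(6.42)² = 33.02 W m⁻².
From σT⁴ = S(1−α)/4 we invert for α: 1−α = 4σT⁴/S.
4σT⁴ = 4·5.67×10⁻⁸·(91.1)⁴ = 15.62 W m⁻².
Hence α = 1 − 15.62/33.02 = 0.5269.

0.527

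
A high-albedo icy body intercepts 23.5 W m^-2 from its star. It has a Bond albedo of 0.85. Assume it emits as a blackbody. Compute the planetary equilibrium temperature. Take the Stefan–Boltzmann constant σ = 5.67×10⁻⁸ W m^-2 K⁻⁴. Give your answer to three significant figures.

62.8 K

Averaging over the sphere, the absorbed flux is S(1−α)/4 = 0.8813 W m^-2.
Balancing against σT⁴: T = (0.8813/5.67×10⁻⁸)^(1/4) = 62.79 K.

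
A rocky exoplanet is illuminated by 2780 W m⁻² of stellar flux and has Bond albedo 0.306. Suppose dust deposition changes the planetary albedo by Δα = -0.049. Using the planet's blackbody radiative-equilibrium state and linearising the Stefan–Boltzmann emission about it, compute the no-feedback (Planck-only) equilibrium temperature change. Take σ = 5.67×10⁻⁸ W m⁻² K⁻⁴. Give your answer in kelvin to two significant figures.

5.4 K

The baseline emission temperature is T_e = 303.7 K.
ΔF = −(S/4)Δα = −(2780/4)×(-0.049) = 34.05 W m⁻².
Linearising σT⁴ gives d(σT⁴)/dT = 4σT_e³ = 6.353 W m⁻² per K.
ΔT₀ = ΔF/λ_P = 34.05/6.353 = 5.36 K.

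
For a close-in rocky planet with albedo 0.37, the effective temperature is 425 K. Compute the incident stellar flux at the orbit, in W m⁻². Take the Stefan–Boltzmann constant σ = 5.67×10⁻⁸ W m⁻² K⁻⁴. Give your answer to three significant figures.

From S(1−α)/4 = σT⁴: S = 4σT⁴/(1−α).
The emitted flux is σT⁴ = 1850 W m⁻².
S = 4·1850/0.63 = 11750 W m⁻².

11700 W m⁻²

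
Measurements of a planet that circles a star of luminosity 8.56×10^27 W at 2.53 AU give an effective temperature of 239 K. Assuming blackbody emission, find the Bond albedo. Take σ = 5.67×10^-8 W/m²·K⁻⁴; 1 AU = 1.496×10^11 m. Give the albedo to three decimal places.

0.844

Orbital distance: d = 2.53 AU = 3.785×10^11 m.
Spreading L over a sphere of radius d: S = 8.56×10^27/(4π·3.78×10^11²) = 4755 W/m².
Energy balance: S(1−α)/4 = σT⁴, so 1−α = 4σT⁴/S.
4σT⁴ = 4·5.67×10⁻⁸·(239)⁴ = 740.0 W/m².
Hence α = 1 − 740.0/4755 = 0.8444.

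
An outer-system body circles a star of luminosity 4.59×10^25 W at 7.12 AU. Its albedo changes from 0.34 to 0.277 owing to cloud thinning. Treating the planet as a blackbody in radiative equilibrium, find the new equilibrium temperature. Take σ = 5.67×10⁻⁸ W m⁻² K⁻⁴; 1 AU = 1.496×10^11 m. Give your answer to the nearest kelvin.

d = 7.12 × 1.496×10^11 m = 1.065×10^12 m.
S = L/(4πd²) = 3.219 W m⁻².
With the new albedo, S(1−α₂)/4 = 0.5819 W m⁻², so T₂ = 56.60 K.

57 kelvin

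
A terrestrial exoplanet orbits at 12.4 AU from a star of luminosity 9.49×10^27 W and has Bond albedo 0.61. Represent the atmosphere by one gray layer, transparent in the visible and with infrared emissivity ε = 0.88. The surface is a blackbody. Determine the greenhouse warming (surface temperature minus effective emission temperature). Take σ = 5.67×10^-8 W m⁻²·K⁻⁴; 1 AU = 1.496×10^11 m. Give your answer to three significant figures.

21.7 K

d = 12.4 × 1.496×10^11 m = 1.855×10^12 m.
S = L/(4πd²) = 219.5 W m⁻².
Effective emission temperature (TOA balance): σT_e⁴ = S(1−α)/4 = 21.40 W m⁻² → T_e = 139.4 K.
The surface balance (absorbed SW + ε·downward IR = σT_s⁴) with T_a⁴ = T_s⁴/2 reduces to T_s = T_e·[2/(2−ε)]^¼ = 161.1 K.
T_s − T_e = 161.1 − 139.4 = 21.74 K.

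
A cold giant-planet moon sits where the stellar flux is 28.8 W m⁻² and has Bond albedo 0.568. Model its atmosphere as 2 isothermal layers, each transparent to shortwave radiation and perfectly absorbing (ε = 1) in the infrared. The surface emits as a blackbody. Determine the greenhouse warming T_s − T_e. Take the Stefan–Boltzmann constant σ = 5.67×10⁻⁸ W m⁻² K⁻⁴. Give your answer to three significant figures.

OLR = S(1−α)/4 = 3.110 W m⁻²; the top layer radiates at T_e = 86.06 K.
Surface: T_s = (3)^¼·T_e = 113.3 K.
So the greenhouse effect raises the surface by 113.3 − 86.06 = 27.20 K.

27.2 K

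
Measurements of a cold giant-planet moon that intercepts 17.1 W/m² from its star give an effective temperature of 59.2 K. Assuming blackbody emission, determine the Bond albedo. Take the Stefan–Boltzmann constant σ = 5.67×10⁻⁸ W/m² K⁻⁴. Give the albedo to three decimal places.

Rearranging the radiative balance, α = 1 − 4σT⁴/S.
σT⁴ = 0.6964 W/m², so 4σT⁴ = 2.786 W/m².
1−α = 2.786/17.10 = 0.1629, so α = 0.8371.

0.837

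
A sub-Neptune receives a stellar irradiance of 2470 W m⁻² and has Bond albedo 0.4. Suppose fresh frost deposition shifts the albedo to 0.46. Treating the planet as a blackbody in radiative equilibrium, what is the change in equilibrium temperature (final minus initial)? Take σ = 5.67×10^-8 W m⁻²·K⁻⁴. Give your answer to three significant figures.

Before: T₁ = [2470·0.6/(4σ)]^(1/4) = 284.3 K.
With α = 0.46, T₂ = 276.9 K.
Change: 276.9 − 284.3 = -7.391 K.

-7.39 K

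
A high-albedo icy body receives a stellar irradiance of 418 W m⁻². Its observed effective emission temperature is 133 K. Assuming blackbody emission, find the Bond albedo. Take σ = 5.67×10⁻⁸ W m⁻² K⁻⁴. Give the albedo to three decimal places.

0.830

From σT⁴ = S(1−α)/4 we invert for α: 1−α = 4σT⁴/S.
4σT⁴ = 4·5.67×10⁻⁸·(133)⁴ = 70.97 W m⁻².
Hence α = 1 − 70.97/418.0 = 0.8302.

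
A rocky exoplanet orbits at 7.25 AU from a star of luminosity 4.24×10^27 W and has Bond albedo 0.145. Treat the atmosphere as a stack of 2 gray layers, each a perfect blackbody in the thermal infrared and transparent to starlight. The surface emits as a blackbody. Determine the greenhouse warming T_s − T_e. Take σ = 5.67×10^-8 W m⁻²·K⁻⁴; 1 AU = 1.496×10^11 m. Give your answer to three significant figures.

Orbital distance: d = 7.25 AU = 1.085×10^12 m.
Flux at the orbit: S = L/(4πd²) = 4.24×10^27/(4π·(1.08×10^12)²) = 286.8 W m⁻².
The effective emission temperature is T_e = [S(1−α)/(4σ)]^¼ = 181.3 K.
Surface: T_s = (3)^¼·T_e = 238.7 K.
Warming: T_s − T_e = 57.32 K.

57.3 K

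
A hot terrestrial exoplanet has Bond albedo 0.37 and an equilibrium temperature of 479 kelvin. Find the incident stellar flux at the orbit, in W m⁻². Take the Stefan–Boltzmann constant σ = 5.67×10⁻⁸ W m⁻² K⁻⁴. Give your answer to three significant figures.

From S(1−α)/4 = σT⁴: S = 4σT⁴/(1−α).
σT⁴ = 5.67×10⁻⁸·(479)⁴ = 2985 W m⁻².
So S = 4×2985/(1−0.37) = 18950 W m⁻².

19000 W m⁻²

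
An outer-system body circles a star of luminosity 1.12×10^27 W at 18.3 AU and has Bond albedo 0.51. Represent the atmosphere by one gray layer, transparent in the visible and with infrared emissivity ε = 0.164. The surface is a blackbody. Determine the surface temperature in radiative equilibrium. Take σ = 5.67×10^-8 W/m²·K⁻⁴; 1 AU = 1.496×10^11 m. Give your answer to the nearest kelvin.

73 kelvin

d = 18.3 × 1.496×10^11 m = 2.738×10^12 m.
Flux at the orbit: S = L/(4πd²) = 1.12×10^27/(4π·(2.74×10^12)²) = 11.89 W/m².
The planet radiates to space at T_e = [S(1−α)/(4σ)]^(1/4) = 71.19 K.
Surface balance with a leaky layer gives σT_s⁴ = σT_e⁴·2/(2−ε), so T_s = T_e·[2/(2−0.164)]^(1/4) = 72.73 K.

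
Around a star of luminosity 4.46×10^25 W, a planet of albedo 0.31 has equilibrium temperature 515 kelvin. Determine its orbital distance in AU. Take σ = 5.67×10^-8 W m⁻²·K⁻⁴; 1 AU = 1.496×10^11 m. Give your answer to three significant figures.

Energy balance gives S = 4σT⁴/(1−α) = 23120 W m⁻².
From L = 4πd²S, d = √(4.46×10^25/(4π·23120)) = 1.239×10^10 m = 0.08282 AU.

0.0828 AU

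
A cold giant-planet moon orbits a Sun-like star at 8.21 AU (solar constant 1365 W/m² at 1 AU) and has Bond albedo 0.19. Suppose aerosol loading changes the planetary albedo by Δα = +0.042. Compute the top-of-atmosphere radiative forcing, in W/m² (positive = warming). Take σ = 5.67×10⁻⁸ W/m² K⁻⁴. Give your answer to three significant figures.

Irradiance scales as 1/d², so S = 1365 W/m² × (1/8.21)² = 20.25 W/m².
The change in absorbed flux is Δ[S(1−α)/4] = −SΔα/4 = -0.2126 W/m².

-0.213 W/m²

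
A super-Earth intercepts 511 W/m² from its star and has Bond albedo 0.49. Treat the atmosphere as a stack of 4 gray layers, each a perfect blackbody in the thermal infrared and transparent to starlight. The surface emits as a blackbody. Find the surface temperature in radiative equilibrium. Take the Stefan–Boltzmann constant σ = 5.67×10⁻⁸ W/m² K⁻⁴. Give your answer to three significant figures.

The effective emission temperature is T_e = [S(1−α)/(4σ)]^¼ = 184.1 K.
With N = 4 opaque layers, T_s = (N+1)^(1/4)·T_e = 5^(1/4)·184.1 = 275.3 K.

275 K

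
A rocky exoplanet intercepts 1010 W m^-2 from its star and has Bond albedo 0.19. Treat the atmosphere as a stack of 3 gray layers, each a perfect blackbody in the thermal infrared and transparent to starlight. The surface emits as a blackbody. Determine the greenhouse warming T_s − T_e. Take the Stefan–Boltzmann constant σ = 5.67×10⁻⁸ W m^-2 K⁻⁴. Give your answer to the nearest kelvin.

102 K

OLR = S(1−α)/4 = 204.5 W m^-2; the top layer radiates at T_e = 245.1 K.
T_s = (N+1)^(1/4)·T_e = 346.6 K.
So the greenhouse effect raises the surface by 346.6 − 245.1 = 101.5 K.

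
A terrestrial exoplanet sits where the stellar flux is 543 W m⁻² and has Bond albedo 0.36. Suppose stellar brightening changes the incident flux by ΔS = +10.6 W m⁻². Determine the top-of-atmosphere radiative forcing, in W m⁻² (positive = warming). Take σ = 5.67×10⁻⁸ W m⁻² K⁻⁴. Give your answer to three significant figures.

Only a fraction (1−α) is absorbed and it's spread over 4πR², so ΔF = (1−α)ΔS/4 = 1.696 W m⁻².

1.70 W m⁻²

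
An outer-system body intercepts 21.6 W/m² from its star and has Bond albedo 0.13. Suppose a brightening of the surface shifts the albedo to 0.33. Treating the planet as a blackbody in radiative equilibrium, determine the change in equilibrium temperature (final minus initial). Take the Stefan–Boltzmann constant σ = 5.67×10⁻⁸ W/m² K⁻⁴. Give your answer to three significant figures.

Initial: T₁ = [S(1−0.13)/(4σ)]^(1/4) = 95.41 K.
After:  T₂ = [21.60·0.67/(4σ)]^(1/4) = 89.38 K.
ΔT = T₂ − T₁ = -6.031 K.

-6.03 K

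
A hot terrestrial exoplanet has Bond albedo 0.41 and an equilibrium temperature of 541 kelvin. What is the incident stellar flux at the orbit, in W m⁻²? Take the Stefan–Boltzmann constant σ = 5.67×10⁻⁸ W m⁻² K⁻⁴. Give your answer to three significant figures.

32900 W m⁻²

Invert the energy balance for S: S = 4σT⁴/(1−α).
The emitted flux is σT⁴ = 4857 W m⁻².
So S = 4×4857/(1−0.41) = 32930 W m⁻².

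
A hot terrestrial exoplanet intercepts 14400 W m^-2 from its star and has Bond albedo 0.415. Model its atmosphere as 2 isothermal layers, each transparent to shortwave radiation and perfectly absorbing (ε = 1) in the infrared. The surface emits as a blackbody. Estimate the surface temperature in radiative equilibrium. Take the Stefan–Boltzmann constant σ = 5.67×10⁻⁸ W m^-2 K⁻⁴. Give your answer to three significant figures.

OLR = S(1−α)/4 = 2106 W m^-2; the top layer radiates at T_e = 439.0 K.
For an N-layer opaque stack, T_s⁴ = (N+1)T_e⁴, hence T_s = (3)^(1/4)×439.0 K = 577.8 K.

578 K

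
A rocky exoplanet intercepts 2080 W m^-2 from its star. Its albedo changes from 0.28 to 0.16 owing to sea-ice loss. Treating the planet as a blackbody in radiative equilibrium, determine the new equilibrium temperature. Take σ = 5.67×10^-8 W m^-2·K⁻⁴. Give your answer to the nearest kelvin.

296 K

T₂ = [S(1−α₂)/(4σ)]^(1/4) = [2080·0.84/(4σ)]^(1/4) = 296.3 K.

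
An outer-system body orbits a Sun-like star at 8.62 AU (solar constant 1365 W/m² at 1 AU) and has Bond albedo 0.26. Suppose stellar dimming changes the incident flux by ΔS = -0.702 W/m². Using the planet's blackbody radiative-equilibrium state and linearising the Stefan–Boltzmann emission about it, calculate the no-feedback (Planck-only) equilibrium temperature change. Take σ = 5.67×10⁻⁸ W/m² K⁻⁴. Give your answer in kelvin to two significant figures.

-0.84 kelvin

By the inverse-square law, S = 1365/8.62² = 18.37 W/m².
Reference equilibrium: T_e = [S(1−α)/(4σ)]^(1/4) = 87.99 K.
Only a fraction (1−α) is absorbed and it's spread over 4πR², so ΔF = (1−α)ΔS/4 = -0.1299 W/m².
Planck response: λ_P = 4σT_e³ = 4·5.67×10⁻⁸·(87.99)³ = 0.1545 W/m²/K.
So ΔT₀ = -0.1299/0.1545 = -0.841 K.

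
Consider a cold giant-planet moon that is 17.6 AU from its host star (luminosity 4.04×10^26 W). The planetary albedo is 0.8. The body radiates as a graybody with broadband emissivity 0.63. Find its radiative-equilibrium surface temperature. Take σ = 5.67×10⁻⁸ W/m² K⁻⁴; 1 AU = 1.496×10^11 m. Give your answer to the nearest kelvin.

50 kelvin

Orbital distance: d = 17.6 AU = 2.633×10^12 m.
S = L/(4πd²) = 4.637 W/m².
The planet absorbs (1−α)S over its disc πR² and re-emits over 4πR², so the mean absorbed flux is (1−0.8)·4.637/4 = 0.2319 W/m².
Radiative balance εσT⁴ = 0.2319 gives T = [0.2319/(0.63·σ)]^(1/4) = 50.48 K.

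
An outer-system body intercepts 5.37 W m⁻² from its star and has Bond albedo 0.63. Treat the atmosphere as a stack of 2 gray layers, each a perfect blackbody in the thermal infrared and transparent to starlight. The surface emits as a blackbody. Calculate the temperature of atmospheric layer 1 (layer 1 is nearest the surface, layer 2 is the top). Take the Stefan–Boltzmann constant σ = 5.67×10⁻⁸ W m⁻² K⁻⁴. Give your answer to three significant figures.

The effective emission temperature is T_e = [S(1−α)/(4σ)]^¼ = 54.40 K.
In the N-layer model, layer k (counted from the surface) has T_k = (N+1−k)^(1/4)·T_e.
T_1 = (2)^(1/4)·54.40 = 64.70 K.

64.7 K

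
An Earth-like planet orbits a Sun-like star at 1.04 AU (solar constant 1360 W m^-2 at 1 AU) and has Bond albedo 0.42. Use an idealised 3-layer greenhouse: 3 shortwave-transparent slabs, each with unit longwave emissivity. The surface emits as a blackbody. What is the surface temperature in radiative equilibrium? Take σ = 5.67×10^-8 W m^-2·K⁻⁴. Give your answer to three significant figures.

337 kelvin

By the inverse-square law, S = 1360/1.04² = 1257 W m^-2.
Top-of-atmosphere balance: σT_e⁴ = S(1−α)/4 = 182.3 W m^-2 → T_e = 238.1 K.
For an N-layer opaque stack, T_s⁴ = (N+1)T_e⁴, hence T_s = (4)^(1/4)×238.1 K = 336.8 K.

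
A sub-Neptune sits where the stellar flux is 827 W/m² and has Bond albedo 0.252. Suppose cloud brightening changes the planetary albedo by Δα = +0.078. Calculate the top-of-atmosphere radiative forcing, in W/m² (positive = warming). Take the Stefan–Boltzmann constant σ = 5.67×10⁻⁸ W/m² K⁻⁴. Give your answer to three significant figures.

-16.1 W/m²

The change in absorbed flux is Δ[S(1−α)/4] = −SΔα/4 = -16.13 W/m².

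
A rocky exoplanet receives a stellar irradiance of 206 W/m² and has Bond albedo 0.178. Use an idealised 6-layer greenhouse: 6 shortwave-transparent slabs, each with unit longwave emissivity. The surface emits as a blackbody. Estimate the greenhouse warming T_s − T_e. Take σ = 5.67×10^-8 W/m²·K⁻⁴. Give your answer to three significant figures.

The effective emission temperature is T_e = [S(1−α)/(4σ)]^¼ = 165.3 K.
Surface: T_s = (7)^¼·T_e = 268.9 K.
Warming: T_s − T_e = 103.6 K.

104 K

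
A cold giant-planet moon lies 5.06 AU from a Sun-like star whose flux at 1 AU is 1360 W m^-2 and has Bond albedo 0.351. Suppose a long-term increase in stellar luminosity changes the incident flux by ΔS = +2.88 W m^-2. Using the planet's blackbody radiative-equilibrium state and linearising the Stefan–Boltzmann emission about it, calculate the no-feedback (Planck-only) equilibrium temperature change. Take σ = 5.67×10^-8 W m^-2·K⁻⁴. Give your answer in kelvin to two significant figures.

Flux at the orbit: S = 1360/(5.06)² = 53.12 W m^-2.
Unperturbed T_e = [53.12·(1−0.351)/(4σ)]^¼ = 111.0 K.
TOA radiative forcing: ΔF = (1−α)ΔS/4 = 0.649·(+2.88)/4 = 0.4673 W m^-2.
Planck response: λ_P = 4σT_e³ = 4·5.67×10⁻⁸·(111.0)³ = 0.3105 W m^-2/K.
So ΔT₀ = 0.4673/0.3105 = 1.51 K.

1.5 kelvin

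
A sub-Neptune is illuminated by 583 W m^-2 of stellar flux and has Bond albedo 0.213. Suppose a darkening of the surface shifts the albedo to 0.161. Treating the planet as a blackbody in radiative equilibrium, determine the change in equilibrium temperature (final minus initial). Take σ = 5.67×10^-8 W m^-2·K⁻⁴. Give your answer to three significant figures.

3.42 kelvin

Initial: T₁ = [S(1−0.213)/(4σ)]^(1/4) = 212.1 K.
Final:   T₂ = [S(1−0.161)/(4σ)]^(1/4) = 215.5 K.
Change: 215.5 − 212.1 = 3.420 K.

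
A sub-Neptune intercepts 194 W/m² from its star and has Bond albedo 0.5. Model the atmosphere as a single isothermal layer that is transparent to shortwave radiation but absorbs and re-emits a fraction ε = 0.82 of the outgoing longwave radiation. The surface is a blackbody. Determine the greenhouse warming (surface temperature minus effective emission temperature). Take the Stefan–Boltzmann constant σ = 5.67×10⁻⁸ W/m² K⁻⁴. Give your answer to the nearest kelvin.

20 K

The planet radiates to space at T_e = [S(1−α)/(4σ)]^(1/4) = 143.8 K.
For a single slab of emissivity ε, T_s⁴ = 2T_e⁴/(2−ε); thus T_s = 143.8·(1.695)^(1/4) = 164.1 K.
T_s − T_e = 164.1 − 143.8 = 20.28 K.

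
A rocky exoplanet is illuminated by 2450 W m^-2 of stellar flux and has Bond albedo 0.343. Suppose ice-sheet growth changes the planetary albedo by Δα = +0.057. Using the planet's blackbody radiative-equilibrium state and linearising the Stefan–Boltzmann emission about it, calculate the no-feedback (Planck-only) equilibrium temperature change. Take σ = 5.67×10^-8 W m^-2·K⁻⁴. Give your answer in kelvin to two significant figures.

Reference equilibrium: T_e = [S(1−α)/(4σ)]^(1/4) = 290.2 K.
ΔF = −(S/4)Δα = −(2450/4)×(+0.057) = -34.91 W m^-2.
The Planck feedback parameter is 4σT_e³ = 5.546 W m^-2/K.
So ΔT₀ = -34.91/5.546 = -6.30 K.

-6.3 kelvin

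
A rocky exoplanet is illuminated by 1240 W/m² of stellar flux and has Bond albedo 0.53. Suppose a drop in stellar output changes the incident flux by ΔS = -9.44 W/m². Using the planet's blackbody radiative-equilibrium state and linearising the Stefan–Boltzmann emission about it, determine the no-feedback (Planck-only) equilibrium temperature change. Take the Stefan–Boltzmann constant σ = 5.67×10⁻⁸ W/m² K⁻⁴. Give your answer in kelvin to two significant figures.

-0.43 K

Unperturbed T_e = [1240·(1−0.53)/(4σ)]^¼ = 225.1 K.
ΔF = Δ[S(1−α)]/4 = (1−0.53)·-9.44/4 = -1.109 W/m².
The Planck feedback parameter is 4σT_e³ = 2.589 W/m²/K.
Hence the no-feedback warming is ΔF/(4σT_e³) = -0.429 K.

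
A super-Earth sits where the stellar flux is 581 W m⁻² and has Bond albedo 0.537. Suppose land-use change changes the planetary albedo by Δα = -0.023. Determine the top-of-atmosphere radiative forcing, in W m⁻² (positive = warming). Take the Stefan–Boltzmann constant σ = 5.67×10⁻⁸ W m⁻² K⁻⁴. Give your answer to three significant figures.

TOA radiative forcing: ΔF = −S·Δα/4 = −581.0·(-0.023)/4 = 3.341 W m⁻².

3.34 W m⁻²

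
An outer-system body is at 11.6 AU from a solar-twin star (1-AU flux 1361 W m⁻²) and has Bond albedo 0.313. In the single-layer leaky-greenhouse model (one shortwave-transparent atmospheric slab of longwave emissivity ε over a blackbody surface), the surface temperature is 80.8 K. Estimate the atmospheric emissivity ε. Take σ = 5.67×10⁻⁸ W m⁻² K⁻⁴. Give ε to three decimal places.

Flux at the orbit: S = 1361/(11.6)² = 10.11 W m⁻².
Effective temperature: T_e = [S(1−α)/(4σ)]^(1/4) = 74.40 K.
Inverting T_s⁴ = 2T_e⁴/(2−ε): (T_e/T_s)⁴ = 0.7188, so ε = 2(1 − 0.7188) = 0.5624.

0.562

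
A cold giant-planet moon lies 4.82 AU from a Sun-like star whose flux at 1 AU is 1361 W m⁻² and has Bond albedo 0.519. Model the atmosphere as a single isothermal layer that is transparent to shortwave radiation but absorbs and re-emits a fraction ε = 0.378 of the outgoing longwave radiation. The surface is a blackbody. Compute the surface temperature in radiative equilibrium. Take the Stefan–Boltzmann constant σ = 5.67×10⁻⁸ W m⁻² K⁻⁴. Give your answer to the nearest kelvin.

111 kelvin

Flux at the orbit: S = 1361/(4.82)² = 58.58 W m⁻².
At the top of the atmosphere, σT_e⁴ = S(1−α)/4 = 7.044 W m⁻², giving T_e = 105.6 K.
Surface balance with a leaky layer gives σT_s⁴ = σT_e⁴·2/(2−ε), so T_s = T_e·[2/(2−0.378)]^(1/4) = 111.3 K.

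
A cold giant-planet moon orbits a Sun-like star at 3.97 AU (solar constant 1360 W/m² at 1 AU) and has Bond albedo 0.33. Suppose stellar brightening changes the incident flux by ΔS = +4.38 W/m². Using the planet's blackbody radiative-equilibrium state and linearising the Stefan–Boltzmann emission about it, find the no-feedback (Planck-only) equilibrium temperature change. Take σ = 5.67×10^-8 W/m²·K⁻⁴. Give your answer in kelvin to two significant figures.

1.6 K

By the inverse-square law, S = 1360/3.97² = 86.29 W/m².
The baseline emission temperature is T_e = 126.4 K.
TOA radiative forcing: ΔF = (1−α)ΔS/4 = 0.67·(+4.38)/4 = 0.7336 W/m².
Linearising σT⁴ gives d(σT⁴)/dT = 4σT_e³ = 0.4575 W/m² per K.
ΔT₀ = ΔF/λ_P = 0.7336/0.4575 = 1.60 K.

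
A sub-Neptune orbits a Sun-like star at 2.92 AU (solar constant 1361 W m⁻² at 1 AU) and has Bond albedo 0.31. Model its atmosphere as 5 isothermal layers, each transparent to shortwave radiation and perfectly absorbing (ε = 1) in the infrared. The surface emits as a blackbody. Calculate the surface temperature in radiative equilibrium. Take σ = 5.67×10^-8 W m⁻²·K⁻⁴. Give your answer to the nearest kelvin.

Irradiance scales as 1/d², so S = 1361 W m⁻² × (1/2.92)² = 159.6 W m⁻².
OLR = S(1−α)/4 = 27.53 W m⁻²; the top layer radiates at T_e = 148.4 K.
With N = 5 opaque layers, T_s = (N+1)^(1/4)·T_e = 6^(1/4)·148.4 = 232.3 K.

232 K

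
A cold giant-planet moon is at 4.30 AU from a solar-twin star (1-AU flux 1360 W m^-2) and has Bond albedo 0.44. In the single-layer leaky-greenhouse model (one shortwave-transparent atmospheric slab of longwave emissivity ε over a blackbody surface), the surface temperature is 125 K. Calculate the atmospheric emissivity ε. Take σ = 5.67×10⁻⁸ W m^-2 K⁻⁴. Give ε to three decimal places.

0.512

Irradiance scales as 1/d², so S = 1360 W m^-2 × (1/4.30)² = 73.55 W m^-2.
Effective temperature: T_e = [S(1−α)/(4σ)]^(1/4) = 116.1 K.
T_s⁴ = T_e⁴·2/(2−ε) → ε = 2 − 2(T_e/T_s)⁴ = 2 − 2·(116.1/125)⁴ = 0.5122.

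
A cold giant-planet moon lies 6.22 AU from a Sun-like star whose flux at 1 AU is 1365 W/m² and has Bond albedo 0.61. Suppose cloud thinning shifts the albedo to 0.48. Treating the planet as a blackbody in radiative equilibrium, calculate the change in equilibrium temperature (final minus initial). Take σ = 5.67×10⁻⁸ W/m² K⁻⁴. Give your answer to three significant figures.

By the inverse-square law, S = 1365/6.22² = 35.28 W/m².
Before: T₁ = [35.28·0.39/(4σ)]^(1/4) = 88.26 K.
After:  T₂ = [35.28·0.52/(4σ)]^(1/4) = 94.84 K.
Change: 94.84 − 88.26 = 6.581 K.

6.58 kelvin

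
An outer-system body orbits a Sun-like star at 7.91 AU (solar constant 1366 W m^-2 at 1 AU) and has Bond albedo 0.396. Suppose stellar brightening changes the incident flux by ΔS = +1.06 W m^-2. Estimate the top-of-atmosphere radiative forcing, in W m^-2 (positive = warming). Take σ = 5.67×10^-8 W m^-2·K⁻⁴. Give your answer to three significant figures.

Irradiance scales as 1/d², so S = 1366 W m^-2 × (1/7.91)² = 21.83 W m^-2.
ΔF = Δ[S(1−α)]/4 = (1−0.396)·+1.06/4 = 0.1601 W m^-2.

0.160 W m^-2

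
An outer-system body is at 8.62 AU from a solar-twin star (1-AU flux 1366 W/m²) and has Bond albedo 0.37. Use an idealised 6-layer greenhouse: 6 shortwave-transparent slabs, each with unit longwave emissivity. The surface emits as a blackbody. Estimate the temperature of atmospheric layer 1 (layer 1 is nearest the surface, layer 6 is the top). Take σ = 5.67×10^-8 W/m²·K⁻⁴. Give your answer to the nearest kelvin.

132 K

Flux at the orbit: S = 1366/(8.62)² = 18.38 W/m².
OLR = S(1−α)/4 = 2.895 W/m²; the top layer radiates at T_e = 84.53 K.
The net upward flux σT_e⁴ is constant between every pair of levels, so T_k⁴ = (N+1−k)T_e⁴.
With k = 1: T_1 = (6+1−1)^¼·84.53 K = 132.3 K.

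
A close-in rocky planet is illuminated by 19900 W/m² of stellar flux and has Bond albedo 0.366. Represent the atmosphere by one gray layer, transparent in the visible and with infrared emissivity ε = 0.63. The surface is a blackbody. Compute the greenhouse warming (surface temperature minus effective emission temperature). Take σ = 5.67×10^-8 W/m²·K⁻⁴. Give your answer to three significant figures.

48.2 K

The planet radiates to space at T_e = [S(1−α)/(4σ)]^(1/4) = 485.7 K.
For a single slab of emissivity ε, T_s⁴ = 2T_e⁴/(2−ε); thus T_s = 485.7·(1.46)^(1/4) = 533.8 K.
T_s − T_e = 533.8 − 485.7 = 48.18 K.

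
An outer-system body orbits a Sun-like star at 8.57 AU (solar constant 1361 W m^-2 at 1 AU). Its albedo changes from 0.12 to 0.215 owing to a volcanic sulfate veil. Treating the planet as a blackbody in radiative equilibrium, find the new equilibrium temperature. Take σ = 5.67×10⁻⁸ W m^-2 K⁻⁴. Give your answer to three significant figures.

89.5 K

Flux at the orbit: S = 1361/(8.57)² = 18.53 W m^-2.
New equilibrium: T₂ = [(1−0.215)·18.53/(4σ)]^(1/4) = 89.49 K.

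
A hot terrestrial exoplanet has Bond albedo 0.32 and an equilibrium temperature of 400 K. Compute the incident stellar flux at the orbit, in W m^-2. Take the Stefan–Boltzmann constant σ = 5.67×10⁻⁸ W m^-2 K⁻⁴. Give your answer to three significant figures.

8540 W m^-2

Invert the energy balance for S: S = 4σT⁴/(1−α).
The emitted flux is σT⁴ = 1452 W m^-2.
So S = 4×1452/(1−0.32) = 8538 W m^-2.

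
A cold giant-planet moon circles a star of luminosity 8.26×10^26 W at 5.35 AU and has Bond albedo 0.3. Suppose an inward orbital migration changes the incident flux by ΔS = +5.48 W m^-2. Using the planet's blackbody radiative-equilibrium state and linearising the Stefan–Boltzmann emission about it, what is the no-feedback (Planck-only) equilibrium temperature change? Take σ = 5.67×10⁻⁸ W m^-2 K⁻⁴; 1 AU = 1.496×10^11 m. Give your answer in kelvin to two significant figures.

Orbital distance: d = 5.35 AU = 8.004×10^11 m.
Spreading L over a sphere of radius d: S = 8.26×10^26/(4π·8.00×10^11²) = 102.6 W m^-2.
The baseline emission temperature is T_e = 133.4 K.
TOA radiative forcing: ΔF = (1−α)ΔS/4 = 0.7·(+5.48)/4 = 0.9590 W m^-2.
Planck response: λ_P = 4σT_e³ = 4·5.67×10⁻⁸·(133.4)³ = 0.5384 W m^-2/K.
So ΔT₀ = 0.9590/0.5384 = 1.78 K.

1.8 kelvin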